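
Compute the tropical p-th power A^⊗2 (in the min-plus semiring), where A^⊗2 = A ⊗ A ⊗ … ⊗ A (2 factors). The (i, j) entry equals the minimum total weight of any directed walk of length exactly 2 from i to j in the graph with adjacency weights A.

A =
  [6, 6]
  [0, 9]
A^⊗2 =
  [6, 12]
  [6, 6]

Each entry (A^⊗2)_ij equals the minimum over all length-2 walks i = v_0 → v_1 → … → v_2 = j of Σ_t A[v_t][v_{t+1}]. For example, for (i, j) = (0, 1) we minimise over 2 possible intermediate vertex sequences; the minimum is 12, attained along the walk 0 → 0 → 1.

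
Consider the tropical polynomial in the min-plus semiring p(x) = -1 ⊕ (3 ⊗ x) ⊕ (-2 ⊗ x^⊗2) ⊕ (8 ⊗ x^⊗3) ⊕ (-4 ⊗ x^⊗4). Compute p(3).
p(3) = -1

A tropical monomial a ⊗ x^⊗i evaluates to a + i · x. Evaluating each term at x = 3:
  Term 0 contributes -1 + 0 · 3 = -1
  Term 1 contributes 3 + 1 · 3 = 6
  Term 2 contributes -2 + 2 · 3 = 4
  Term 3 contributes 8 + 3 · 3 = 17
  Term 4 contributes -4 + 4 · 3 = 8
p(3) = ⊕ of these = min[-1, 6, 4, 17, 8] = -1.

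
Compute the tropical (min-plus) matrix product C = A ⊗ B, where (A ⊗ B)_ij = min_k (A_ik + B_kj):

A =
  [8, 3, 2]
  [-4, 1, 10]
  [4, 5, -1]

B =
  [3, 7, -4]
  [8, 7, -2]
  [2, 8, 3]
A ⊗ B =
  [4, 10, 1]
  [-1, 3, -8]
  [1, 7, 0]

Apply the min-plus product entry-by-entry:
  C[0][0] = min over k of (A[0][0] + B[0][0] = 8 + 3 = 11, A[0][1] + B[1][0] = 3 + 8 = 11, A[0][2] + B[2][0] = 2 + 2 = 4) = 4 (attained at k = 2)
  C[0][1] = min over k of (A[0][0] + B[0][1] = 8 + 7 = 15, A[0][1] + B[1][1] = 3 + 7 = 10, A[0][2] + B[2][1] = 2 + 8 = 10) = 10 (attained at k = 1)
  C[0][2] = min over k of (A[0][0] + B[0][2] = 8 + -4 = 4, A[0][1] + B[1][2] = 3 + -2 = 1, A[0][2] + B[2][2] = 2 + 3 = 5) = 1 (attained at k = 1)
  C[1][0] = min over k of (A[1][0] + B[0][0] = -4 + 3 = -1, A[1][1] + B[1][0] = 1 + 8 = 9, A[1][2] + B[2][0] = 10 + 2 = 12) = -1 (attained at k = 0)
  C[1][1] = min over k of (A[1][0] + B[0][1] = -4 + 7 = 3, A[1][1] + B[1][1] = 1 + 7 = 8, A[1][2] + B[2][1] = 10 + 8 = 18) = 3 (attained at k = 0)
  C[1][2] = min over k of (A[1][0] + B[0][2] = -4 + -4 = -8, A[1][1] + B[1][2] = 1 + -2 = -1, A[1][2] + B[2][2] = 10 + 3 = 13) = -8 (attained at k = 0)
  C[2][0] = min over k of (A[2][0] + B[0][0] = 4 + 3 = 7, A[2][1] + B[1][0] = 5 + 8 = 13, A[2][2] + B[2][0] = -1 + 2 = 1) = 1 (attained at k = 2)
  C[2][1] = min over k of (A[2][0] + B[0][1] = 4 + 7 = 11, A[2][1] + B[1][1] = 5 + 7 = 12, A[2][2] + B[2][1] = -1 + 8 = 7) = 7 (attained at k = 2)
  C[2][2] = min over k of (A[2][0] + B[0][2] = 4 + -4 = 0, A[2][1] + B[1][2] = 5 + -2 = 3, A[2][2] + B[2][2] = -1 + 3 = 2) = 0 (attained at k = 0)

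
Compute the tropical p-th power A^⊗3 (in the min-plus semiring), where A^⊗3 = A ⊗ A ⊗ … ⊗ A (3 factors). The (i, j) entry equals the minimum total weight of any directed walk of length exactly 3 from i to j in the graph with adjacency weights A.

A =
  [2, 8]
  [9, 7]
A^⊗3 =
  [6, 12]
  [13, 19]

Each entry (A^⊗3)_ij equals the minimum over all length-3 walks i = v_0 → v_1 → … → v_3 = j of Σ_t A[v_t][v_{t+1}]. For example, for (i, j) = (0, 1) we minimise over 4 possible intermediate vertex sequences; the minimum is 12, attained along the walk 0 → 0 → 0 → 1.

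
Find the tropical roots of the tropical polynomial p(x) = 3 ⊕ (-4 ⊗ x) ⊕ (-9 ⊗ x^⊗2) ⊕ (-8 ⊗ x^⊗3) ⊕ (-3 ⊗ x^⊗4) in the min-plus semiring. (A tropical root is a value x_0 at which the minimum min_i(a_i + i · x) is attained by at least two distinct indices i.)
Roots: {-5, -1, 5, 7}

Each tropical root is a break point of the lower envelope of the lines y = a_i + i · x (there are 5 lines, with slopes 0, 1, ..., 4). Only the lines that attain the minimum somewhere contribute to roots; other lines are dominated. Here the surviving (envelope) indices are i = 4, i = 3, i = 2, i = 1, i = 0.
Intersections between consecutive envelope lines give the roots: for adjacent envelope indices i < j the intersection is x = (a_i − a_j) / (j − i). Reading off the sorted break points: {-5, -1, 5, 7}.
Verification: at each break x_0, at least two indices attain the minimum of min_i(a_i + i · x_0).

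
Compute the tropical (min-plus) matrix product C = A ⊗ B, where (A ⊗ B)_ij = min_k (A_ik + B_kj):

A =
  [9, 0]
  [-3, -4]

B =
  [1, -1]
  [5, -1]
A ⊗ B =
  [5, -1]
  [-2, -5]

Apply the min-plus product entry-by-entry:
  C[0][0] = min over k of (A[0][0] + B[0][0] = 9 + 1 = 10, A[0][1] + B[1][0] = 0 + 5 = 5) = 5 (attained at k = 1)
  C[0][1] = min over k of (A[0][0] + B[0][1] = 9 + -1 = 8, A[0][1] + B[1][1] = 0 + -1 = -1) = -1 (attained at k = 1)
  C[1][0] = min over k of (A[1][0] + B[0][0] = -3 + 1 = -2, A[1][1] + B[1][0] = -4 + 5 = 1) = -2 (attained at k = 0)
  C[1][1] = min over k of (A[1][0] + B[0][1] = -3 + -1 = -4, A[1][1] + B[1][1] = -4 + -1 = -5) = -5 (attained at k = 1)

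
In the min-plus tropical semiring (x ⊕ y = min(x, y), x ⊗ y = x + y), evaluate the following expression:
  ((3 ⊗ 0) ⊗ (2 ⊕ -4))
((3 ⊗ 0) ⊗ (2 ⊕ -4)) = -1

Expand innermost to outermost. Recall ⊕ takes the minimum of its arguments and ⊗ takes their sum. Working out the expression ((3 ⊗ 0) ⊗ (2 ⊕ -4)) gives -1.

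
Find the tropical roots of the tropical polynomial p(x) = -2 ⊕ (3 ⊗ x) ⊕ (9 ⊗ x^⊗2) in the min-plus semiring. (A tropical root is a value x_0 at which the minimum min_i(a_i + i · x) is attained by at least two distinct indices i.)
Roots: {-6, -5}

Each tropical root is a break point of the lower envelope of the lines y = a_i + i · x (there are 3 lines, with slopes 0, 1, ..., 2). Only the lines that attain the minimum somewhere contribute to roots; other lines are dominated. Here the surviving (envelope) indices are i = 2, i = 1, i = 0.
Intersections between consecutive envelope lines give the roots: for adjacent envelope indices i < j the intersection is x = (a_i − a_j) / (j − i). Reading off the sorted break points: {-6, -5}.
Verification: at each break x_0, at least two indices attain the minimum of min_i(a_i + i · x_0).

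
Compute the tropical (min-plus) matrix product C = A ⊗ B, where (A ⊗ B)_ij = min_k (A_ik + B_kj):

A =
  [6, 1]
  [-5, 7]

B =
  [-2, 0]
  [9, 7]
A ⊗ B =
  [4, 6]
  [-7, -5]

Apply the min-plus product entry-by-entry:
  C[0][0] = min over k of (A[0][0] + B[0][0] = 6 + -2 = 4, A[0][1] + B[1][0] = 1 + 9 = 10) = 4 (attained at k = 0)
  C[0][1] = min over k of (A[0][0] + B[0][1] = 6 + 0 = 6, A[0][1] + B[1][1] = 1 + 7 = 8) = 6 (attained at k = 0)
  C[1][0] = min over k of (A[1][0] + B[0][0] = -5 + -2 = -7, A[1][1] + B[1][0] = 7 + 9 = 16) = -7 (attained at k = 0)
  C[1][1] = min over k of (A[1][0] + B[0][1] = -5 + 0 = -5, A[1][1] + B[1][1] = 7 + 7 = 14) = -5 (attained at k = 0)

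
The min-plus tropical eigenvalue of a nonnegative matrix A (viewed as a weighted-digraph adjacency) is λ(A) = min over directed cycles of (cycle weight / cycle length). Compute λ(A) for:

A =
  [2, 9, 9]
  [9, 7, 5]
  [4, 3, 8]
λ(A) = 2

Enumerate directed cycles and compute their means (weight / length). Sample:
  cycle 0 → 0: weight = 2, length = 1, mean = 2/1 ≈ 2.000
  cycle 1 → 1: weight = 7, length = 1, mean = 7/1 ≈ 7.000
  cycle 2 → 2: weight = 8, length = 1, mean = 8/1 ≈ 8.000
  cycle 0 → 1 → 0: weight = 18, length = 2, mean = 18/2 ≈ 9.000
  cycle 0 → 2 → 0: weight = 13, length = 2, mean = 13/2 ≈ 6.500
  cycle 1 → 0 → 1: weight = 18, length = 2, mean = 18/2 ≈ 9.000
Minimum mean = 2.000, attained e.g. along the cycle 0 → 0 with weight 2 and length 1. So λ(A) = 2/1 = 2.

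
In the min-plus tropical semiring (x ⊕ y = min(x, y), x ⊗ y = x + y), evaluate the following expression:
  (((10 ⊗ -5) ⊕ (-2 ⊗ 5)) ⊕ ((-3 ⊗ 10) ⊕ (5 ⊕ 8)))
(((10 ⊗ -5) ⊕ (-2 ⊗ 5)) ⊕ ((-3 ⊗ 10) ⊕ (5 ⊕ 8))) = 3

Expand innermost to outermost. Recall ⊕ takes the minimum of its arguments and ⊗ takes their sum. Working out the expression (((10 ⊗ -5) ⊕ (-2 ⊗ 5)) ⊕ ((-3 ⊗ 10) ⊕ (5 ⊕ 8))) gives 3.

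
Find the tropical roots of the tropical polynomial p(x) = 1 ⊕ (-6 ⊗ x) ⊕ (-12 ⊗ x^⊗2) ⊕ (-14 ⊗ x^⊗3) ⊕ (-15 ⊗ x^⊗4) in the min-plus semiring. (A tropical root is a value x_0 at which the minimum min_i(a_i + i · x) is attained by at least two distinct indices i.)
Roots: {1, 2, 6, 7}

Each tropical root is a break point of the lower envelope of the lines y = a_i + i · x (there are 5 lines, with slopes 0, 1, ..., 4). Only the lines that attain the minimum somewhere contribute to roots; other lines are dominated. Here the surviving (envelope) indices are i = 4, i = 3, i = 2, i = 1, i = 0.
Intersections between consecutive envelope lines give the roots: for adjacent envelope indices i < j the intersection is x = (a_i − a_j) / (j − i). Reading off the sorted break points: {1, 2, 6, 7}.
Verification: at each break x_0, at least two indices attain the minimum of min_i(a_i + i · x_0).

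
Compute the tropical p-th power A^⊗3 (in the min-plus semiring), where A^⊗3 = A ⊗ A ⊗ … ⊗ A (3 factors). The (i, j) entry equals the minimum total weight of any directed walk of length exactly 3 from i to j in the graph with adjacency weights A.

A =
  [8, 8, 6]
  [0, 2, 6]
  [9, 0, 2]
A^⊗3 =
  [6, 8, 10]
  [4, 6, 8]
  [2, 4, 6]

Each entry (A^⊗3)_ij equals the minimum over all length-3 walks i = v_0 → v_1 → … → v_3 = j of Σ_t A[v_t][v_{t+1}]. For example, for (i, j) = (0, 2) we minimise over 9 possible intermediate vertex sequences; the minimum is 10, attained along the walk 0 → 2 → 2 → 2.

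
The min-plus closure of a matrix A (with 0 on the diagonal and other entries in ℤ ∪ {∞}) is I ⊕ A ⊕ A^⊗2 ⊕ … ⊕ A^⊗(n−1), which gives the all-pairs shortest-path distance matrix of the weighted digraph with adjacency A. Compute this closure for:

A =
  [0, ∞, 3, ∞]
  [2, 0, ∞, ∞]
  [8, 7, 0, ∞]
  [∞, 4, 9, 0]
Closure =
  [0, 10, 3, ∞]
  [2, 0, 5, ∞]
  [8, 7, 0, ∞]
  [6, 4, 9, 0]

This is the Floyd-Warshall all-pairs shortest-path computation. For each intermediate vertex k = 0, 1, …, 3, update dist[i][j] ← min(dist[i][j], dist[i][k] + dist[k][j]). The final matrix gives, for each (i, j), the minimum total weight of any directed path from i to j (possibly empty when i = j).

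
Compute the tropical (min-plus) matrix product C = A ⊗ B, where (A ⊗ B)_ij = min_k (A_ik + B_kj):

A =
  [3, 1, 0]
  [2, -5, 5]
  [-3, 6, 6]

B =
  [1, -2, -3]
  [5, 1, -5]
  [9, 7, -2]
A ⊗ B =
  [4, 1, -4]
  [0, -4, -10]
  [-2, -5, -6]

Apply the min-plus product entry-by-entry:
  C[0][0] = min over k of (A[0][0] + B[0][0] = 3 + 1 = 4, A[0][1] + B[1][0] = 1 + 5 = 6, A[0][2] + B[2][0] = 0 + 9 = 9) = 4 (attained at k = 0)
  C[0][1] = min over k of (A[0][0] + B[0][1] = 3 + -2 = 1, A[0][1] + B[1][1] = 1 + 1 = 2, A[0][2] + B[2][1] = 0 + 7 = 7) = 1 (attained at k = 0)
  C[0][2] = min over k of (A[0][0] + B[0][2] = 3 + -3 = 0, A[0][1] + B[1][2] = 1 + -5 = -4, A[0][2] + B[2][2] = 0 + -2 = -2) = -4 (attained at k = 1)
  C[1][0] = min over k of (A[1][0] + B[0][0] = 2 + 1 = 3, A[1][1] + B[1][0] = -5 + 5 = 0, A[1][2] + B[2][0] = 5 + 9 = 14) = 0 (attained at k = 1)
  C[1][1] = min over k of (A[1][0] + B[0][1] = 2 + -2 = 0, A[1][1] + B[1][1] = -5 + 1 = -4, A[1][2] + B[2][1] = 5 + 7 = 12) = -4 (attained at k = 1)
  C[1][2] = min over k of (A[1][0] + B[0][2] = 2 + -3 = -1, A[1][1] + B[1][2] = -5 + -5 = -10, A[1][2] + B[2][2] = 5 + -2 = 3) = -10 (attained at k = 1)
  C[2][0] = min over k of (A[2][0] + B[0][0] = -3 + 1 = -2, A[2][1] + B[1][0] = 6 + 5 = 11, A[2][2] + B[2][0] = 6 + 9 = 15) = -2 (attained at k = 0)
  C[2][1] = min over k of (A[2][0] + B[0][1] = -3 + -2 = -5, A[2][1] + B[1][1] = 6 + 1 = 7, A[2][2] + B[2][1] = 6 + 7 = 13) = -5 (attained at k = 0)
  C[2][2] = min over k of (A[2][0] + B[0][2] = -3 + -3 = -6, A[2][1] + B[1][2] = 6 + -5 = 1, A[2][2] + B[2][2] = 6 + -2 = 4) = -6 (attained at k = 0)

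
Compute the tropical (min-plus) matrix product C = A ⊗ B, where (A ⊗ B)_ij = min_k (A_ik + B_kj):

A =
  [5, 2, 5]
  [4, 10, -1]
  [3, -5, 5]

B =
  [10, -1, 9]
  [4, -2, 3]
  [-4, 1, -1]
A ⊗ B =
  [1, 0, 4]
  [-5, 0, -2]
  [-1, -7, -2]

Apply the min-plus product entry-by-entry:
  C[0][0] = min over k of (A[0][0] + B[0][0] = 5 + 10 = 15, A[0][1] + B[1][0] = 2 + 4 = 6, A[0][2] + B[2][0] = 5 + -4 = 1) = 1 (attained at k = 2)
  C[0][1] = min over k of (A[0][0] + B[0][1] = 5 + -1 = 4, A[0][1] + B[1][1] = 2 + -2 = 0, A[0][2] + B[2][1] = 5 + 1 = 6) = 0 (attained at k = 1)
  C[0][2] = min over k of (A[0][0] + B[0][2] = 5 + 9 = 14, A[0][1] + B[1][2] = 2 + 3 = 5, A[0][2] + B[2][2] = 5 + -1 = 4) = 4 (attained at k = 2)
  C[1][0] = min over k of (A[1][0] + B[0][0] = 4 + 10 = 14, A[1][1] + B[1][0] = 10 + 4 = 14, A[1][2] + B[2][0] = -1 + -4 = -5) = -5 (attained at k = 2)
  C[1][1] = min over k of (A[1][0] + B[0][1] = 4 + -1 = 3, A[1][1] + B[1][1] = 10 + -2 = 8, A[1][2] + B[2][1] = -1 + 1 = 0) = 0 (attained at k = 2)
  C[1][2] = min over k of (A[1][0] + B[0][2] = 4 + 9 = 13, A[1][1] + B[1][2] = 10 + 3 = 13, A[1][2] + B[2][2] = -1 + -1 = -2) = -2 (attained at k = 2)
  C[2][0] = min over k of (A[2][0] + B[0][0] = 3 + 10 = 13, A[2][1] + B[1][0] = -5 + 4 = -1, A[2][2] + B[2][0] = 5 + -4 = 1) = -1 (attained at k = 1)
  C[2][1] = min over k of (A[2][0] + B[0][1] = 3 + -1 = 2, A[2][1] + B[1][1] = -5 + -2 = -7, A[2][2] + B[2][1] = 5 + 1 = 6) = -7 (attained at k = 1)
  C[2][2] = min over k of (A[2][0] + B[0][2] = 3 + 9 = 12, A[2][1] + B[1][2] = -5 + 3 = -2, A[2][2] + B[2][2] = 5 + -1 = 4) = -2 (attained at k = 1)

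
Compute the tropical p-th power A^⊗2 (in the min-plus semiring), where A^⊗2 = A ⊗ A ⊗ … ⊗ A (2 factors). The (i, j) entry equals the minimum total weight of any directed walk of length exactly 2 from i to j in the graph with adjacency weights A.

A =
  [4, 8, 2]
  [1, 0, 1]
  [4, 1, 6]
A^⊗2 =
  [6, 3, 6]
  [1, 0, 1]
  [2, 1, 2]

Each entry (A^⊗2)_ij equals the minimum over all length-2 walks i = v_0 → v_1 → … → v_2 = j of Σ_t A[v_t][v_{t+1}]. For example, for (i, j) = (0, 2) we minimise over 3 possible intermediate vertex sequences; the minimum is 6, attained along the walk 0 → 0 → 2.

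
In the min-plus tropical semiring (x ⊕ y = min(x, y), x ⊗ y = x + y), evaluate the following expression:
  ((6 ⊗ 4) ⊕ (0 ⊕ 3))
((6 ⊗ 4) ⊕ (0 ⊕ 3)) = 0

Expand innermost to outermost. Recall ⊕ takes the minimum of its arguments and ⊗ takes their sum. Working out the expression ((6 ⊗ 4) ⊕ (0 ⊕ 3)) gives 0.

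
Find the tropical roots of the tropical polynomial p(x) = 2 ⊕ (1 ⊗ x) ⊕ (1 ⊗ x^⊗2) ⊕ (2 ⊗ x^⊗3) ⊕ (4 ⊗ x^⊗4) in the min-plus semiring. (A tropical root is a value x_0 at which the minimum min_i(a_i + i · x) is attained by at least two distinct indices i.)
Roots: {-2, -1, 0, 1}

Each tropical root is a break point of the lower envelope of the lines y = a_i + i · x (there are 5 lines, with slopes 0, 1, ..., 4). Only the lines that attain the minimum somewhere contribute to roots; other lines are dominated. Here the surviving (envelope) indices are i = 4, i = 3, i = 2, i = 1, i = 0.
Intersections between consecutive envelope lines give the roots: for adjacent envelope indices i < j the intersection is x = (a_i − a_j) / (j − i). Reading off the sorted break points: {-2, -1, 0, 1}.
Verification: at each break x_0, at least two indices attain the minimum of min_i(a_i + i · x_0).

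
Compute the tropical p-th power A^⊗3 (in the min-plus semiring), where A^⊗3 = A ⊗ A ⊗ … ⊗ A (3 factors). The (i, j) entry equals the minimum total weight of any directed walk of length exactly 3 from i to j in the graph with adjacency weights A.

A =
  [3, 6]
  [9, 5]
A^⊗3 =
  [9, 12]
  [15, 15]

Each entry (A^⊗3)_ij equals the minimum over all length-3 walks i = v_0 → v_1 → … → v_3 = j of Σ_t A[v_t][v_{t+1}]. For example, for (i, j) = (0, 1) we minimise over 4 possible intermediate vertex sequences; the minimum is 12, attained along the walk 0 → 0 → 0 → 1.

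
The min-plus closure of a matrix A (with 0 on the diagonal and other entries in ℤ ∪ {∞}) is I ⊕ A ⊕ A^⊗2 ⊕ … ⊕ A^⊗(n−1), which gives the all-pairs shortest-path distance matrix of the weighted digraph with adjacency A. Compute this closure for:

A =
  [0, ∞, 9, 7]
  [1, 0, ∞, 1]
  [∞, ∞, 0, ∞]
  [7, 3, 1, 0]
Closure =
  [0, 10, 8, 7]
  [1, 0, 2, 1]
  [∞, ∞, 0, ∞]
  [4, 3, 1, 0]

This is the Floyd-Warshall all-pairs shortest-path computation. For each intermediate vertex k = 0, 1, …, 3, update dist[i][j] ← min(dist[i][j], dist[i][k] + dist[k][j]). The final matrix gives, for each (i, j), the minimum total weight of any directed path from i to j (possibly empty when i = j).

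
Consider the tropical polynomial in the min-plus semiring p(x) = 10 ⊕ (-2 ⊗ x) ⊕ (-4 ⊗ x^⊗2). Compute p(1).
p(1) = -2

A tropical monomial a ⊗ x^⊗i evaluates to a + i · x. Evaluating each term at x = 1:
  Term 0 contributes 10 + 0 · 1 = 10
  Term 1 contributes -2 + 1 · 1 = -1
  Term 2 contributes -4 + 2 · 1 = -2
p(1) = ⊕ of these = min[10, -1, -2] = -2.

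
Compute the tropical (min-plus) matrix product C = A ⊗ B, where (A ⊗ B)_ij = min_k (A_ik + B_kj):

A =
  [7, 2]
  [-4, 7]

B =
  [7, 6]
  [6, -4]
A ⊗ B =
  [8, -2]
  [3, 2]

Apply the min-plus product entry-by-entry:
  C[0][0] = min over k of (A[0][0] + B[0][0] = 7 + 7 = 14, A[0][1] + B[1][0] = 2 + 6 = 8) = 8 (attained at k = 1)
  C[0][1] = min over k of (A[0][0] + B[0][1] = 7 + 6 = 13, A[0][1] + B[1][1] = 2 + -4 = -2) = -2 (attained at k = 1)
  C[1][0] = min over k of (A[1][0] + B[0][0] = -4 + 7 = 3, A[1][1] + B[1][0] = 7 + 6 = 13) = 3 (attained at k = 0)
  C[1][1] = min over k of (A[1][0] + B[0][1] = -4 + 6 = 2, A[1][1] + B[1][1] = 7 + -4 = 3) = 2 (attained at k = 0)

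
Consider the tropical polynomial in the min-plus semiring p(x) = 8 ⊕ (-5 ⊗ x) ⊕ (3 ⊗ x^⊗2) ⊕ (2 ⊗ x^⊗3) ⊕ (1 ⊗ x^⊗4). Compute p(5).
p(5) = 0

A tropical monomial a ⊗ x^⊗i evaluates to a + i · x. Evaluating each term at x = 5:
  Term 0 contributes 8 + 0 · 5 = 8
  Term 1 contributes -5 + 1 · 5 = 0
  Term 2 contributes 3 + 2 · 5 = 13
  Term 3 contributes 2 + 3 · 5 = 17
  Term 4 contributes 1 + 4 · 5 = 21
p(5) = ⊕ of these = min[8, 0, 13, 17, 21] = 0.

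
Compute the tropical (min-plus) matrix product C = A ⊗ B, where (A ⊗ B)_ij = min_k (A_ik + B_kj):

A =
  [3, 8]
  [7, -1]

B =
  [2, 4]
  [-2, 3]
A ⊗ B =
  [5, 7]
  [-3, 2]

Apply the min-plus product entry-by-entry:
  C[0][0] = min over k of (A[0][0] + B[0][0] = 3 + 2 = 5, A[0][1] + B[1][0] = 8 + -2 = 6) = 5 (attained at k = 0)
  C[0][1] = min over k of (A[0][0] + B[0][1] = 3 + 4 = 7, A[0][1] + B[1][1] = 8 + 3 = 11) = 7 (attained at k = 0)
  C[1][0] = min over k of (A[1][0] + B[0][0] = 7 + 2 = 9, A[1][1] + B[1][0] = -1 + -2 = -3) = -3 (attained at k = 1)
  C[1][1] = min over k of (A[1][0] + B[0][1] = 7 + 4 = 11, A[1][1] + B[1][1] = -1 + 3 = 2) = 2 (attained at k = 1)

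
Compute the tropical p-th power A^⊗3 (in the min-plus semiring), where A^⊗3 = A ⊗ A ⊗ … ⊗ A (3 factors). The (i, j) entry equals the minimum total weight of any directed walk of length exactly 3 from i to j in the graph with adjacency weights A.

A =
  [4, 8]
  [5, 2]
A^⊗3 =
  [12, 12]
  [9, 6]

Each entry (A^⊗3)_ij equals the minimum over all length-3 walks i = v_0 → v_1 → … → v_3 = j of Σ_t A[v_t][v_{t+1}]. For example, for (i, j) = (0, 1) we minimise over 4 possible intermediate vertex sequences; the minimum is 12, attained along the walk 0 → 1 → 1 → 1.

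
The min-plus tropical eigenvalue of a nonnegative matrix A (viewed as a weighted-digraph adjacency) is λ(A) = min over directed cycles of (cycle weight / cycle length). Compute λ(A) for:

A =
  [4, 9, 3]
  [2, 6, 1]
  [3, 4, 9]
λ(A) = 5/2

Enumerate directed cycles and compute their means (weight / length). Sample:
  cycle 0 → 0: weight = 4, length = 1, mean = 4/1 ≈ 4.000
  cycle 1 → 1: weight = 6, length = 1, mean = 6/1 ≈ 6.000
  cycle 2 → 2: weight = 9, length = 1, mean = 9/1 ≈ 9.000
  cycle 0 → 1 → 0: weight = 11, length = 2, mean = 11/2 ≈ 5.500
  cycle 0 → 2 → 0: weight = 6, length = 2, mean = 6/2 ≈ 3.000
  cycle 1 → 0 → 1: weight = 11, length = 2, mean = 11/2 ≈ 5.500
Minimum mean = 2.500, attained e.g. along the cycle 1 → 2 → 1 with weight 5 and length 2. So λ(A) = 5/2 = 5/2.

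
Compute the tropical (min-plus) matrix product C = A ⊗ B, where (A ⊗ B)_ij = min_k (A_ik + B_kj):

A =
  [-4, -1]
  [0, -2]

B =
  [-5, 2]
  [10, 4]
A ⊗ B =
  [-9, -2]
  [-5, 2]

Apply the min-plus product entry-by-entry:
  C[0][0] = min over k of (A[0][0] + B[0][0] = -4 + -5 = -9, A[0][1] + B[1][0] = -1 + 10 = 9) = -9 (attained at k = 0)
  C[0][1] = min over k of (A[0][0] + B[0][1] = -4 + 2 = -2, A[0][1] + B[1][1] = -1 + 4 = 3) = -2 (attained at k = 0)
  C[1][0] = min over k of (A[1][0] + B[0][0] = 0 + -5 = -5, A[1][1] + B[1][0] = -2 + 10 = 8) = -5 (attained at k = 0)
  C[1][1] = min over k of (A[1][0] + B[0][1] = 0 + 2 = 2, A[1][1] + B[1][1] = -2 + 4 = 2) = 2 (attained at k = 0)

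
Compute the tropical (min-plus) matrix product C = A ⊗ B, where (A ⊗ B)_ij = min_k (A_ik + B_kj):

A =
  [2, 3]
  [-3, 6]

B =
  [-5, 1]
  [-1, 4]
A ⊗ B =
  [-3, 3]
  [-8, -2]

Apply the min-plus product entry-by-entry:
  C[0][0] = min over k of (A[0][0] + B[0][0] = 2 + -5 = -3, A[0][1] + B[1][0] = 3 + -1 = 2) = -3 (attained at k = 0)
  C[0][1] = min over k of (A[0][0] + B[0][1] = 2 + 1 = 3, A[0][1] + B[1][1] = 3 + 4 = 7) = 3 (attained at k = 0)
  C[1][0] = min over k of (A[1][0] + B[0][0] = -3 + -5 = -8, A[1][1] + B[1][0] = 6 + -1 = 5) = -8 (attained at k = 0)
  C[1][1] = min over k of (A[1][0] + B[0][1] = -3 + 1 = -2, A[1][1] + B[1][1] = 6 + 4 = 10) = -2 (attained at k = 0)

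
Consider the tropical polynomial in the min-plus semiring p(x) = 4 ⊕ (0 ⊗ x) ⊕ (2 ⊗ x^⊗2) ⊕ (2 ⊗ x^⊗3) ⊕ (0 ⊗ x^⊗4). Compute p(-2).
p(-2) = -8

A tropical monomial a ⊗ x^⊗i evaluates to a + i · x. Evaluating each term at x = -2:
  Term 0 contributes 4 + 0 · -2 = 4
  Term 1 contributes 0 + 1 · -2 = -2
  Term 2 contributes 2 + 2 · -2 = -2
  Term 3 contributes 2 + 3 · -2 = -4
  Term 4 contributes 0 + 4 · -2 = -8
p(-2) = ⊕ of these = min[4, -2, -2, -4, -8] = -8.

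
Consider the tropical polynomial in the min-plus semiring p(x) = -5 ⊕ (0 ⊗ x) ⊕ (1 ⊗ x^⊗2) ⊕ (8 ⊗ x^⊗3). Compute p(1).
p(1) = -5

A tropical monomial a ⊗ x^⊗i evaluates to a + i · x. Evaluating each term at x = 1:
  Term 0 contributes -5 + 0 · 1 = -5
  Term 1 contributes 0 + 1 · 1 = 1
  Term 2 contributes 1 + 2 · 1 = 3
  Term 3 contributes 8 + 3 · 1 = 11
p(1) = ⊕ of these = min[-5, 1, 3, 11] = -5.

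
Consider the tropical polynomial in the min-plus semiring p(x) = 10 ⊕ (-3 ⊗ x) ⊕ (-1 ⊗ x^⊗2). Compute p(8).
p(8) = 5

A tropical monomial a ⊗ x^⊗i evaluates to a + i · x. Evaluating each term at x = 8:
  Term 0 contributes 10 + 0 · 8 = 10
  Term 1 contributes -3 + 1 · 8 = 5
  Term 2 contributes -1 + 2 · 8 = 15
p(8) = ⊕ of these = min[10, 5, 15] = 5.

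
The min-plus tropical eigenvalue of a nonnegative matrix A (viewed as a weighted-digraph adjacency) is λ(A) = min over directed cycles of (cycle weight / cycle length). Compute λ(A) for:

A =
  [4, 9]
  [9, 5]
λ(A) = 4

Enumerate directed cycles and compute their means (weight / length). Sample:
  cycle 0 → 0: weight = 4, length = 1, mean = 4/1 ≈ 4.000
  cycle 1 → 1: weight = 5, length = 1, mean = 5/1 ≈ 5.000
  cycle 0 → 1 → 0: weight = 18, length = 2, mean = 18/2 ≈ 9.000
  cycle 1 → 0 → 1: weight = 18, length = 2, mean = 18/2 ≈ 9.000
Minimum mean = 4.000, attained e.g. along the cycle 0 → 0 with weight 4 and length 1. So λ(A) = 4/1 = 4.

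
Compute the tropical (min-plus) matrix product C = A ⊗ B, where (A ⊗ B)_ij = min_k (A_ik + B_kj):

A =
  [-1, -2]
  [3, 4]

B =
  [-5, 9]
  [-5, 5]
A ⊗ B =
  [-7, 3]
  [-2, 9]

Apply the min-plus product entry-by-entry:
  C[0][0] = min over k of (A[0][0] + B[0][0] = -1 + -5 = -6, A[0][1] + B[1][0] = -2 + -5 = -7) = -7 (attained at k = 1)
  C[0][1] = min over k of (A[0][0] + B[0][1] = -1 + 9 = 8, A[0][1] + B[1][1] = -2 + 5 = 3) = 3 (attained at k = 1)
  C[1][0] = min over k of (A[1][0] + B[0][0] = 3 + -5 = -2, A[1][1] + B[1][0] = 4 + -5 = -1) = -2 (attained at k = 0)
  C[1][1] = min over k of (A[1][0] + B[0][1] = 3 + 9 = 12, A[1][1] + B[1][1] = 4 + 5 = 9) = 9 (attained at k = 1)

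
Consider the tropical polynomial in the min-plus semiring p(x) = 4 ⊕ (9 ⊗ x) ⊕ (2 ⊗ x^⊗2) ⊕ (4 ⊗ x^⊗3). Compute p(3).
p(3) = 4

A tropical monomial a ⊗ x^⊗i evaluates to a + i · x. Evaluating each term at x = 3:
  Term 0 contributes 4 + 0 · 3 = 4
  Term 1 contributes 9 + 1 · 3 = 12
  Term 2 contributes 2 + 2 · 3 = 8
  Term 3 contributes 4 + 3 · 3 = 13
p(3) = ⊕ of these = min[4, 12, 8, 13] = 4.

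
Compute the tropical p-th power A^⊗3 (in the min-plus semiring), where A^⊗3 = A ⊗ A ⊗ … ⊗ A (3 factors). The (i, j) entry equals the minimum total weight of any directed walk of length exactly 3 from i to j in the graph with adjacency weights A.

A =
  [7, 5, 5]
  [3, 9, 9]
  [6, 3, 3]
A^⊗3 =
  [11, 11, 11]
  [11, 11, 11]
  [9, 9, 9]

Each entry (A^⊗3)_ij equals the minimum over all length-3 walks i = v_0 → v_1 → … → v_3 = j of Σ_t A[v_t][v_{t+1}]. For example, for (i, j) = (0, 2) we minimise over 9 possible intermediate vertex sequences; the minimum is 11, attained along the walk 0 → 2 → 2 → 2.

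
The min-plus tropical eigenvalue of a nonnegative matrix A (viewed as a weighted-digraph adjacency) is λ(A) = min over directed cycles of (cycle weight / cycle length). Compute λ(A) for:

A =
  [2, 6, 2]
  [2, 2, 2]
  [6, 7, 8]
λ(A) = 2

Enumerate directed cycles and compute their means (weight / length). Sample:
  cycle 0 → 0: weight = 2, length = 1, mean = 2/1 ≈ 2.000
  cycle 1 → 1: weight = 2, length = 1, mean = 2/1 ≈ 2.000
  cycle 2 → 2: weight = 8, length = 1, mean = 8/1 ≈ 8.000
  cycle 0 → 1 → 0: weight = 8, length = 2, mean = 8/2 ≈ 4.000
  cycle 0 → 2 → 0: weight = 8, length = 2, mean = 8/2 ≈ 4.000
  cycle 1 → 0 → 1: weight = 8, length = 2, mean = 8/2 ≈ 4.000
Minimum mean = 2.000, attained e.g. along the cycle 0 → 0 with weight 2 and length 1. So λ(A) = 2/1 = 2.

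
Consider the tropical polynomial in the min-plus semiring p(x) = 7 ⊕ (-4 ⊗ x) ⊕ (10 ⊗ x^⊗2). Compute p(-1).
p(-1) = -5

A tropical monomial a ⊗ x^⊗i evaluates to a + i · x. Evaluating each term at x = -1:
  Term 0 contributes 7 + 0 · -1 = 7
  Term 1 contributes -4 + 1 · -1 = -5
  Term 2 contributes 10 + 2 · -1 = 8
p(-1) = ⊕ of these = min[7, -5, 8] = -5.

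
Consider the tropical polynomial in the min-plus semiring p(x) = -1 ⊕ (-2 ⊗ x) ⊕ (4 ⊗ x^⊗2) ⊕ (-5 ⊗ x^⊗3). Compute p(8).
p(8) = -1

A tropical monomial a ⊗ x^⊗i evaluates to a + i · x. Evaluating each term at x = 8:
  Term 0 contributes -1 + 0 · 8 = -1
  Term 1 contributes -2 + 1 · 8 = 6
  Term 2 contributes 4 + 2 · 8 = 20
  Term 3 contributes -5 + 3 · 8 = 19
p(8) = ⊕ of these = min[-1, 6, 20, 19] = -1.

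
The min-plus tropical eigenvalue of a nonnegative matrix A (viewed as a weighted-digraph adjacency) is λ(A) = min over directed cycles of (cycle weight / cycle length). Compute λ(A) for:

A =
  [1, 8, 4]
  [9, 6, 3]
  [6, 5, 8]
λ(A) = 1

Enumerate directed cycles and compute their means (weight / length). Sample:
  cycle 0 → 0: weight = 1, length = 1, mean = 1/1 ≈ 1.000
  cycle 1 → 1: weight = 6, length = 1, mean = 6/1 ≈ 6.000
  cycle 2 → 2: weight = 8, length = 1, mean = 8/1 ≈ 8.000
  cycle 0 → 1 → 0: weight = 17, length = 2, mean = 17/2 ≈ 8.500
  cycle 0 → 2 → 0: weight = 10, length = 2, mean = 10/2 ≈ 5.000
  cycle 1 → 0 → 1: weight = 17, length = 2, mean = 17/2 ≈ 8.500
Minimum mean = 1.000, attained e.g. along the cycle 0 → 0 with weight 1 and length 1. So λ(A) = 1/1 = 1.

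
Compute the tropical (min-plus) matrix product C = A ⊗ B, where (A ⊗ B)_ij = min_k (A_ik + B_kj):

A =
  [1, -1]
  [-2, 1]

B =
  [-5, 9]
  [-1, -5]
A ⊗ B =
  [-4, -6]
  [-7, -4]

Apply the min-plus product entry-by-entry:
  C[0][0] = min over k of (A[0][0] + B[0][0] = 1 + -5 = -4, A[0][1] + B[1][0] = -1 + -1 = -2) = -4 (attained at k = 0)
  C[0][1] = min over k of (A[0][0] + B[0][1] = 1 + 9 = 10, A[0][1] + B[1][1] = -1 + -5 = -6) = -6 (attained at k = 1)
  C[1][0] = min over k of (A[1][0] + B[0][0] = -2 + -5 = -7, A[1][1] + B[1][0] = 1 + -1 = 0) = -7 (attained at k = 0)
  C[1][1] = min over k of (A[1][0] + B[0][1] = -2 + 9 = 7, A[1][1] + B[1][1] = 1 + -5 = -4) = -4 (attained at k = 1)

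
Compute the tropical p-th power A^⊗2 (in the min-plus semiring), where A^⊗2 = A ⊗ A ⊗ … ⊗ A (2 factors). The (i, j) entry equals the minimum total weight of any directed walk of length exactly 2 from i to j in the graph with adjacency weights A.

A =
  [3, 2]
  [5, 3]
A^⊗2 =
  [6, 5]
  [8, 6]

Each entry (A^⊗2)_ij equals the minimum over all length-2 walks i = v_0 → v_1 → … → v_2 = j of Σ_t A[v_t][v_{t+1}]. For example, for (i, j) = (0, 1) we minimise over 2 possible intermediate vertex sequences; the minimum is 5, attained along the walk 0 → 0 → 1.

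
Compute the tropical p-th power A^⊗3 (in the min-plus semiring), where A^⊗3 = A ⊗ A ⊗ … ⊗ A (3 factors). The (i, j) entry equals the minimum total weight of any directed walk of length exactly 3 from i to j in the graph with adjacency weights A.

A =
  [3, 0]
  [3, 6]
A^⊗3 =
  [6, 3]
  [6, 6]

Each entry (A^⊗3)_ij equals the minimum over all length-3 walks i = v_0 → v_1 → … → v_3 = j of Σ_t A[v_t][v_{t+1}]. For example, for (i, j) = (0, 1) we minimise over 4 possible intermediate vertex sequences; the minimum is 3, attained along the walk 0 → 1 → 0 → 1.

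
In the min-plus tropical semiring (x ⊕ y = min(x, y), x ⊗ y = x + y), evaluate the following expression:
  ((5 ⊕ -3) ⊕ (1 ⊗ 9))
((5 ⊕ -3) ⊕ (1 ⊗ 9)) = -3

Expand innermost to outermost. Recall ⊕ takes the minimum of its arguments and ⊗ takes their sum. Working out the expression ((5 ⊕ -3) ⊕ (1 ⊗ 9)) gives -3.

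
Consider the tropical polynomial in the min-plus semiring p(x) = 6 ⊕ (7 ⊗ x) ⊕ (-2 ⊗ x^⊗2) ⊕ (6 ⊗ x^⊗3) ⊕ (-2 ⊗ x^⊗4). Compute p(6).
p(6) = 6

A tropical monomial a ⊗ x^⊗i evaluates to a + i · x. Evaluating each term at x = 6:
  Term 0 contributes 6 + 0 · 6 = 6
  Term 1 contributes 7 + 1 · 6 = 13
  Term 2 contributes -2 + 2 · 6 = 10
  Term 3 contributes 6 + 3 · 6 = 24
  Term 4 contributes -2 + 4 · 6 = 22
p(6) = ⊕ of these = min[6, 13, 10, 24, 22] = 6.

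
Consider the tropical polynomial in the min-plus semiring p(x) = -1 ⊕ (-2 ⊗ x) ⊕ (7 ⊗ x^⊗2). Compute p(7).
p(7) = -1

A tropical monomial a ⊗ x^⊗i evaluates to a + i · x. Evaluating each term at x = 7:
  Term 0 contributes -1 + 0 · 7 = -1
  Term 1 contributes -2 + 1 · 7 = 5
  Term 2 contributes 7 + 2 · 7 = 21
p(7) = ⊕ of these = min[-1, 5, 21] = -1.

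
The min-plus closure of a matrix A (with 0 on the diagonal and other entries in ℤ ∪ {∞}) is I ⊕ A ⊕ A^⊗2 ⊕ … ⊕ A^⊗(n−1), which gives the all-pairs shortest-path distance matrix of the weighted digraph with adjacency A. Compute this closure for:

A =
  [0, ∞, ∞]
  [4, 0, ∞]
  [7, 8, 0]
Closure =
  [0, ∞, ∞]
  [4, 0, ∞]
  [7, 8, 0]

This is the Floyd-Warshall all-pairs shortest-path computation. For each intermediate vertex k = 0, 1, …, 2, update dist[i][j] ← min(dist[i][j], dist[i][k] + dist[k][j]). The final matrix gives, for each (i, j), the minimum total weight of any directed path from i to j (possibly empty when i = j).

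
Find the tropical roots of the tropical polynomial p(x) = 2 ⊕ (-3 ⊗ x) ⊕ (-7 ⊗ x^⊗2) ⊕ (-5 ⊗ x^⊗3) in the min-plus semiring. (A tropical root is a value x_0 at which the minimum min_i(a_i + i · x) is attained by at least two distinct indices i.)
Roots: {-2, 4, 5}

Each tropical root is a break point of the lower envelope of the lines y = a_i + i · x (there are 4 lines, with slopes 0, 1, ..., 3). Only the lines that attain the minimum somewhere contribute to roots; other lines are dominated. Here the surviving (envelope) indices are i = 3, i = 2, i = 1, i = 0.
Intersections between consecutive envelope lines give the roots: for adjacent envelope indices i < j the intersection is x = (a_i − a_j) / (j − i). Reading off the sorted break points: {-2, 4, 5}.
Verification: at each break x_0, at least two indices attain the minimum of min_i(a_i + i · x_0).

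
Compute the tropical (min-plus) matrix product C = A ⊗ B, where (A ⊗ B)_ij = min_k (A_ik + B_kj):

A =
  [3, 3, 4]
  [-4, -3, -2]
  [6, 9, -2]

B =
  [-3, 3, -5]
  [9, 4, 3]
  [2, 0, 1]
A ⊗ B =
  [0, 4, -2]
  [-7, -2, -9]
  [0, -2, -1]

Apply the min-plus product entry-by-entry:
  C[0][0] = min over k of (A[0][0] + B[0][0] = 3 + -3 = 0, A[0][1] + B[1][0] = 3 + 9 = 12, A[0][2] + B[2][0] = 4 + 2 = 6) = 0 (attained at k = 0)
  C[0][1] = min over k of (A[0][0] + B[0][1] = 3 + 3 = 6, A[0][1] + B[1][1] = 3 + 4 = 7, A[0][2] + B[2][1] = 4 + 0 = 4) = 4 (attained at k = 2)
  C[0][2] = min over k of (A[0][0] + B[0][2] = 3 + -5 = -2, A[0][1] + B[1][2] = 3 + 3 = 6, A[0][2] + B[2][2] = 4 + 1 = 5) = -2 (attained at k = 0)
  C[1][0] = min over k of (A[1][0] + B[0][0] = -4 + -3 = -7, A[1][1] + B[1][0] = -3 + 9 = 6, A[1][2] + B[2][0] = -2 + 2 = 0) = -7 (attained at k = 0)
  C[1][1] = min over k of (A[1][0] + B[0][1] = -4 + 3 = -1, A[1][1] + B[1][1] = -3 + 4 = 1, A[1][2] + B[2][1] = -2 + 0 = -2) = -2 (attained at k = 2)
  C[1][2] = min over k of (A[1][0] + B[0][2] = -4 + -5 = -9, A[1][1] + B[1][2] = -3 + 3 = 0, A[1][2] + B[2][2] = -2 + 1 = -1) = -9 (attained at k = 0)
  C[2][0] = min over k of (A[2][0] + B[0][0] = 6 + -3 = 3, A[2][1] + B[1][0] = 9 + 9 = 18, A[2][2] + B[2][0] = -2 + 2 = 0) = 0 (attained at k = 2)
  C[2][1] = min over k of (A[2][0] + B[0][1] = 6 + 3 = 9, A[2][1] + B[1][1] = 9 + 4 = 13, A[2][2] + B[2][1] = -2 + 0 = -2) = -2 (attained at k = 2)
  C[2][2] = min over k of (A[2][0] + B[0][2] = 6 + -5 = 1, A[2][1] + B[1][2] = 9 + 3 = 12, A[2][2] + B[2][2] = -2 + 1 = -1) = -1 (attained at k = 2)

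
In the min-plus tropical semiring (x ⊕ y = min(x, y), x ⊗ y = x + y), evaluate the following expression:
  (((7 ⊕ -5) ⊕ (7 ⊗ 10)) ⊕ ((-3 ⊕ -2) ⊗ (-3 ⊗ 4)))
(((7 ⊕ -5) ⊕ (7 ⊗ 10)) ⊕ ((-3 ⊕ -2) ⊗ (-3 ⊗ 4))) = -5

Expand innermost to outermost. Recall ⊕ takes the minimum of its arguments and ⊗ takes their sum. Working out the expression (((7 ⊕ -5) ⊕ (7 ⊗ 10)) ⊕ ((-3 ⊕ -2) ⊗ (-3 ⊗ 4))) gives -5.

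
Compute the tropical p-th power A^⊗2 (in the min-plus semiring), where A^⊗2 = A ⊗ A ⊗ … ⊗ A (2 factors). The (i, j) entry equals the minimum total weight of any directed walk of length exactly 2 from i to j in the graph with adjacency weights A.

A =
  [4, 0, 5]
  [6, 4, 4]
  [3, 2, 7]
A^⊗2 =
  [6, 4, 4]
  [7, 6, 8]
  [7, 3, 6]

Each entry (A^⊗2)_ij equals the minimum over all length-2 walks i = v_0 → v_1 → … → v_2 = j of Σ_t A[v_t][v_{t+1}]. For example, for (i, j) = (0, 2) we minimise over 3 possible intermediate vertex sequences; the minimum is 4, attained along the walk 0 → 1 → 2.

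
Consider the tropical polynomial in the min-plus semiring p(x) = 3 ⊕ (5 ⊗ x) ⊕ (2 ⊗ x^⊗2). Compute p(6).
p(6) = 3

A tropical monomial a ⊗ x^⊗i evaluates to a + i · x. Evaluating each term at x = 6:
  Term 0 contributes 3 + 0 · 6 = 3
  Term 1 contributes 5 + 1 · 6 = 11
  Term 2 contributes 2 + 2 · 6 = 14
p(6) = ⊕ of these = min[3, 11, 14] = 3.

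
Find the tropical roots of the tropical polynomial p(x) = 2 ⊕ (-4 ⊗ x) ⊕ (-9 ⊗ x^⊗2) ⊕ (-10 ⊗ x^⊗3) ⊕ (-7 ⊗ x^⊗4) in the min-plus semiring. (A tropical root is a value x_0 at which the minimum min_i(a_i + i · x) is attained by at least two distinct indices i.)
Roots: {-3, 1, 5, 6}

Each tropical root is a break point of the lower envelope of the lines y = a_i + i · x (there are 5 lines, with slopes 0, 1, ..., 4). Only the lines that attain the minimum somewhere contribute to roots; other lines are dominated. Here the surviving (envelope) indices are i = 4, i = 3, i = 2, i = 1, i = 0.
Intersections between consecutive envelope lines give the roots: for adjacent envelope indices i < j the intersection is x = (a_i − a_j) / (j − i). Reading off the sorted break points: {-3, 1, 5, 6}.
Verification: at each break x_0, at least two indices attain the minimum of min_i(a_i + i · x_0).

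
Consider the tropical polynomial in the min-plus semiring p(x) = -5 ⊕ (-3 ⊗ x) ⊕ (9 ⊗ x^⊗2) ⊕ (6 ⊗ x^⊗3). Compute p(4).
p(4) = -5

A tropical monomial a ⊗ x^⊗i evaluates to a + i · x. Evaluating each term at x = 4:
  Term 0 contributes -5 + 0 · 4 = -5
  Term 1 contributes -3 + 1 · 4 = 1
  Term 2 contributes 9 + 2 · 4 = 17
  Term 3 contributes 6 + 3 · 4 = 18
p(4) = ⊕ of these = min[-5, 1, 17, 18] = -5.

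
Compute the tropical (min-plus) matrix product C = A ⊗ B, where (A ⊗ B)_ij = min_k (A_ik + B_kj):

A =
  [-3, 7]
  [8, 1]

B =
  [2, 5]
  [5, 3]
A ⊗ B =
  [-1, 2]
  [6, 4]

Apply the min-plus product entry-by-entry:
  C[0][0] = min over k of (A[0][0] + B[0][0] = -3 + 2 = -1, A[0][1] + B[1][0] = 7 + 5 = 12) = -1 (attained at k = 0)
  C[0][1] = min over k of (A[0][0] + B[0][1] = -3 + 5 = 2, A[0][1] + B[1][1] = 7 + 3 = 10) = 2 (attained at k = 0)
  C[1][0] = min over k of (A[1][0] + B[0][0] = 8 + 2 = 10, A[1][1] + B[1][0] = 1 + 5 = 6) = 6 (attained at k = 1)
  C[1][1] = min over k of (A[1][0] + B[0][1] = 8 + 5 = 13, A[1][1] + B[1][1] = 1 + 3 = 4) = 4 (attained at k = 1)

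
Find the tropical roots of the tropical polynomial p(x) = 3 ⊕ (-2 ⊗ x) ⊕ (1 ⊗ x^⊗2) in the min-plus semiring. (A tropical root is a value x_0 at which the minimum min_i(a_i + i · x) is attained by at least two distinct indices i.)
Roots: {-3, 5}

Each tropical root is a break point of the lower envelope of the lines y = a_i + i · x (there are 3 lines, with slopes 0, 1, ..., 2). Only the lines that attain the minimum somewhere contribute to roots; other lines are dominated. Here the surviving (envelope) indices are i = 2, i = 1, i = 0.
Intersections between consecutive envelope lines give the roots: for adjacent envelope indices i < j the intersection is x = (a_i − a_j) / (j − i). Reading off the sorted break points: {-3, 5}.
Verification: at each break x_0, at least two indices attain the minimum of min_i(a_i + i · x_0).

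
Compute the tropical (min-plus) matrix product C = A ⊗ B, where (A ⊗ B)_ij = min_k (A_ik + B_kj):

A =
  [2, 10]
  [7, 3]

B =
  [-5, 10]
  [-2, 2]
A ⊗ B =
  [-3, 12]
  [1, 5]

Apply the min-plus product entry-by-entry:
  C[0][0] = min over k of (A[0][0] + B[0][0] = 2 + -5 = -3, A[0][1] + B[1][0] = 10 + -2 = 8) = -3 (attained at k = 0)
  C[0][1] = min over k of (A[0][0] + B[0][1] = 2 + 10 = 12, A[0][1] + B[1][1] = 10 + 2 = 12) = 12 (attained at k = 0)
  C[1][0] = min over k of (A[1][0] + B[0][0] = 7 + -5 = 2, A[1][1] + B[1][0] = 3 + -2 = 1) = 1 (attained at k = 1)
  C[1][1] = min over k of (A[1][0] + B[0][1] = 7 + 10 = 17, A[1][1] + B[1][1] = 3 + 2 = 5) = 5 (attained at k = 1)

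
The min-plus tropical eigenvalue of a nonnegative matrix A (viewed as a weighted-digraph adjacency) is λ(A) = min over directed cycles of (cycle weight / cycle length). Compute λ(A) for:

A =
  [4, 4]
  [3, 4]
λ(A) = 7/2

Enumerate directed cycles and compute their means (weight / length). Sample:
  cycle 0 → 0: weight = 4, length = 1, mean = 4/1 ≈ 4.000
  cycle 1 → 1: weight = 4, length = 1, mean = 4/1 ≈ 4.000
  cycle 0 → 1 → 0: weight = 7, length = 2, mean = 7/2 ≈ 3.500
  cycle 1 → 0 → 1: weight = 7, length = 2, mean = 7/2 ≈ 3.500
Minimum mean = 3.500, attained e.g. along the cycle 0 → 1 → 0 with weight 7 and length 2. So λ(A) = 7/2 = 7/2.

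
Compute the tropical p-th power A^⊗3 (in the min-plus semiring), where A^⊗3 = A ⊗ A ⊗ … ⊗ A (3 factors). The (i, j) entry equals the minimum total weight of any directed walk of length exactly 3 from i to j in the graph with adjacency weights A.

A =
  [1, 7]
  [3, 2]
A^⊗3 =
  [3, 9]
  [5, 6]

Each entry (A^⊗3)_ij equals the minimum over all length-3 walks i = v_0 → v_1 → … → v_3 = j of Σ_t A[v_t][v_{t+1}]. For example, for (i, j) = (0, 1) we minimise over 4 possible intermediate vertex sequences; the minimum is 9, attained along the walk 0 → 0 → 0 → 1.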